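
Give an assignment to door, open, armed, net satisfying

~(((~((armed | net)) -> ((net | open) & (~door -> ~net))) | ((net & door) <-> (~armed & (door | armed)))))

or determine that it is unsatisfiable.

door = True, open = False, armed = False, net = False

  ~(((~((armed | net)) -> ((net | open) & (~door -> ~net))) | ((net & door) <-> (~armed & (door | armed))))) = True
    (~((armed | net)) -> ((net | open) & (~door -> ~net))) | ((net & door) <-> (~armed & (door | armed))) = False
      ~((armed | net)) -> ((net | open) & (~door -> ~net)) = False
        ~((armed | net)) = True
          armed | net = False
        (net | open) & (~door -> ~net) = False
          net | open = False
          ~door -> ~net = True
            ~door = False
            ~net = True
      (net & door) <-> (~armed & (door | armed)) = False
        net & door = False
        ~armed & (door | armed) = True
          ~armed = True
          door | armed = True
The formula evaluates to True.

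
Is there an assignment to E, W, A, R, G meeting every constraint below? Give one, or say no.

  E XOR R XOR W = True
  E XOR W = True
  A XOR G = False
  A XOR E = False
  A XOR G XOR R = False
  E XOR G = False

E: False; W: True; A: False; R: False; G: False

E XOR R XOR W = F XOR F XOR T = True ✓
E XOR W = F XOR T = True ✓
A XOR G = F XOR F = False ✓
A XOR E = F XOR F = False ✓
A XOR G XOR R = F XOR F XOR F = False ✓
E XOR G = F XOR F = False ✓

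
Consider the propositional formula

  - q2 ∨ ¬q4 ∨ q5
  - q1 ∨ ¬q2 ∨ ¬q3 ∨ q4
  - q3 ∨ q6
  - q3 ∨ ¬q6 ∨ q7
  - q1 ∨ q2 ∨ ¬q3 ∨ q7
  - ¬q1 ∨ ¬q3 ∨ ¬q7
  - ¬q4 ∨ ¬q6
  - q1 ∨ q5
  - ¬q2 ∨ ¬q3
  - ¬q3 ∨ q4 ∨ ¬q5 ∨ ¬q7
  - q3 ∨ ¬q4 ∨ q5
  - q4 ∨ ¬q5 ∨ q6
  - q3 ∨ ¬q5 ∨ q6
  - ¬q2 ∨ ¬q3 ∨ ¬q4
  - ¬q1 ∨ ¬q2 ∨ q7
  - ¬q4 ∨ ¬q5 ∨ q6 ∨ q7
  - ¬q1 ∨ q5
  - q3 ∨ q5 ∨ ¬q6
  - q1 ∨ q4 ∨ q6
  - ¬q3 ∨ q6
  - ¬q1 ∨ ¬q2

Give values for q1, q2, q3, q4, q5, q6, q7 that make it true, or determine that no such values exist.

q1=F, q2=F, q3=F, q4=F, q5=T, q6=T, q7=T

Set q1 = False.
  then (q1 ∨ q5) forces q5 = True.
Set q2 = False.
Try q3 = True:
  (q1 ∨ q2 ∨ ¬q3 ∨ q7) forces q7 = True.
  (¬q3 ∨ q4 ∨ ¬q5 ∨ ¬q7) forces q4 = True.
  (¬q4 ∨ ¬q6) forces q6 = False.
  clause (¬q3 ∨ q6) is falsified — backtrack.
So q3 = False.
  then (q3 ∨ q6) forces q6 = True.
  then (q3 ∨ ¬q6 ∨ q7) forces q7 = True.
  then (¬q4 ∨ ¬q6) forces q4 = False.
All clauses satisfied.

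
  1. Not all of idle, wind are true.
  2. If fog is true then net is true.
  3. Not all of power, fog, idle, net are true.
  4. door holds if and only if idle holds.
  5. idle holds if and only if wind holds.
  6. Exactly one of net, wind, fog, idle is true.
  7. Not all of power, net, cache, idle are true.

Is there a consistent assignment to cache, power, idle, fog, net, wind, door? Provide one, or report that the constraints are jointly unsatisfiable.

cache = False, power = False, idle = False, fog = False, net = True, wind = False, door = False

  (1) {idle, wind}: 0/2 true — not all ✓
  (2) fog=F ⇒ net: vacuous ✓
  (3) {power, fog, idle, net}: 1/4 true — not all ✓
  (4) door=F, idle=F — same ✓
  (5) idle=F, wind=F — same ✓
  (6) {net, wind, fog, idle}: 1 true — exactly one ✓
  (7) {power, net, cache, idle}: 1/4 true — not all ✓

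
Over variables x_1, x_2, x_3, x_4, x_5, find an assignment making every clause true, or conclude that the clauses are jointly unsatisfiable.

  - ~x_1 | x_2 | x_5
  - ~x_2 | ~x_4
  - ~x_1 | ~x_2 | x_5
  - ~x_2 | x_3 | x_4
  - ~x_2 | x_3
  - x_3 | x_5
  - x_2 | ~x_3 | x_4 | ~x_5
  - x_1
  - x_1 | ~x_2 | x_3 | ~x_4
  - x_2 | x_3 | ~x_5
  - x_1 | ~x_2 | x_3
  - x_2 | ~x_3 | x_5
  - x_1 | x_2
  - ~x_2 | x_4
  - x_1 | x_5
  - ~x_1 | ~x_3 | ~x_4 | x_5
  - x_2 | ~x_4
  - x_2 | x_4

Case x_4 = True:
  (~x_2 | ~x_4) forces x_2 = False.
  Clause (x_2 | ~x_4) is falsified — contradiction.
Case x_4 = False:
  (x_1) forces x_1 = True.
  (~x_2 | x_4) forces x_2 = False.
  Clause (x_2 | x_4) is falsified — contradiction.
Both cases fail, so the formula is unsatisfiable.

Unsatisfiable — no assignment works.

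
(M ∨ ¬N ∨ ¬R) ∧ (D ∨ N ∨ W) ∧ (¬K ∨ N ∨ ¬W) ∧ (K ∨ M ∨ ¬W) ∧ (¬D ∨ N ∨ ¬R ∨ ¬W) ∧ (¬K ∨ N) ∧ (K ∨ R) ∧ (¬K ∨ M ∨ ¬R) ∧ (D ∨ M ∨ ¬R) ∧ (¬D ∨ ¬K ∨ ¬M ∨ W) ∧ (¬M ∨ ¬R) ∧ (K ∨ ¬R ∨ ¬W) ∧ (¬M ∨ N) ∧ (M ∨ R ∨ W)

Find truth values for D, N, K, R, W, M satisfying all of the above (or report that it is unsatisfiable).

Set D = True.
Set N = True.
Try K = False:
  (K ∨ R) forces R = True.
  (M ∨ ¬N ∨ ¬R) forces M = True.
  clause (¬M ∨ ¬R) is falsified — backtrack.
So K = True.
Set R = False.
Set W = True.
Set M = False.
All clauses satisfied.

D = True, N = True, K = True, R = False, W = True, M = False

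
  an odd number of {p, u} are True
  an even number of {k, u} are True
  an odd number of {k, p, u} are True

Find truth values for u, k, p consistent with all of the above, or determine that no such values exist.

u = False; k = False; p = True

{p, u}: 1 true → odd ✓
{k, u}: 0 true → even ✓
{k, p, u}: 1 true → odd ✓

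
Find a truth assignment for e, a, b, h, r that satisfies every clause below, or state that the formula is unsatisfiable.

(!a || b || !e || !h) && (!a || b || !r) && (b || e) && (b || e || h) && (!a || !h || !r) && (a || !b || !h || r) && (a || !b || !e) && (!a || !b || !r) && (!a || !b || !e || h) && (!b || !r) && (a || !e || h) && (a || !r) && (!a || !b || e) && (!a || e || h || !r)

Set e = True.
Set a = True.
Set b = True.
  then (!a || !b || !r) forces r = False.
  then (!a || !b || !e || h) forces h = True.
All clauses satisfied.

e=T; a=T; b=T; h=T; r=F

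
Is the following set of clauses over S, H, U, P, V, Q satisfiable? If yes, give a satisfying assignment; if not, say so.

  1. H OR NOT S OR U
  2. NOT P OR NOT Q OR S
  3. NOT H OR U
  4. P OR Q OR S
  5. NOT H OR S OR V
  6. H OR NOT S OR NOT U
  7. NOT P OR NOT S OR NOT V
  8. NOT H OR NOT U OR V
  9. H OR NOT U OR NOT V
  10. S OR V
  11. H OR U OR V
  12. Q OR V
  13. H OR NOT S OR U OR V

S=F, H=F, U=F, P=T, V=T, Q=F

Set S = False.
  then (S OR V) forces V = True.
Set H = False.
  then (H OR NOT U OR NOT V) forces U = False.
Set P = True.
  then (NOT P OR NOT Q OR S) forces Q = False.
All clauses satisfied.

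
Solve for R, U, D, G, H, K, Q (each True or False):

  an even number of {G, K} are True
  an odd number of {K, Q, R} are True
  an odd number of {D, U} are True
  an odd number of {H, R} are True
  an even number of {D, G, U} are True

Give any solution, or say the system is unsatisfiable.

R = False, U = True, D = False, G = True, H = True, K = True, Q = False

{G, K}: 2 true → even ✓
{K, Q, R}: 1 true → odd ✓
{D, U}: 1 true → odd ✓
{H, R}: 1 true → odd ✓
{D, G, U}: 2 true → even ✓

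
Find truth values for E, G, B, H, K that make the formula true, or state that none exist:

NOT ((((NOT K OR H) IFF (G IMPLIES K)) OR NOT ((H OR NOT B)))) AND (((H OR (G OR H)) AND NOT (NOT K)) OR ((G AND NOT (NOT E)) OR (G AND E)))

E = True; G = True; B = False; H = False; K = False

  NOT ((((NOT K OR H) IFF (G IMPLIES K)) OR NOT ((H OR NOT B)))) = True
    ((NOT K OR H) IFF (G IMPLIES K)) OR NOT ((H OR NOT B)) = False
      (NOT K OR H) IFF (G IMPLIES K) = False
        NOT K OR H = True
          NOT K = True
        G IMPLIES K = False
      NOT ((H OR NOT B)) = False
        H OR NOT B = True
          NOT B = True
  ((H OR (G OR H)) AND NOT (NOT K)) OR ((G AND NOT (NOT E)) OR (G AND E)) = True
    (H OR (G OR H)) AND NOT (NOT K) = False
      H OR (G OR H) = True
        G OR H = True
      NOT (NOT K) = False
        NOT K = True
    (G AND NOT (NOT E)) OR (G AND E) = True
      G AND NOT (NOT E) = True
        NOT (NOT E) = True
          NOT E = False
      G AND E = True
Both conjuncts True, so the formula holds.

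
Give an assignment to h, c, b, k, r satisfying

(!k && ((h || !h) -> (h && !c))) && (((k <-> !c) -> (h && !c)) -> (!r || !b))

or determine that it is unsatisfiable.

h = True, c = False, b = False, k = False, r = False

  !k && ((h || !h) -> (h && !c)) = True
    !k = True
    (h || !h) -> (h && !c) = True
      h || !h = True
        !h = False
      h && !c = True
        !c = True
  ((k <-> !c) -> (h && !c)) -> (!r || !b) = True
    (k <-> !c) -> (h && !c) = True
      k <-> !c = False
        !c = True
      h && !c = True
        !c = True
    !r || !b = True
      !r = True
      !b = True
Both conjuncts True, so the formula holds.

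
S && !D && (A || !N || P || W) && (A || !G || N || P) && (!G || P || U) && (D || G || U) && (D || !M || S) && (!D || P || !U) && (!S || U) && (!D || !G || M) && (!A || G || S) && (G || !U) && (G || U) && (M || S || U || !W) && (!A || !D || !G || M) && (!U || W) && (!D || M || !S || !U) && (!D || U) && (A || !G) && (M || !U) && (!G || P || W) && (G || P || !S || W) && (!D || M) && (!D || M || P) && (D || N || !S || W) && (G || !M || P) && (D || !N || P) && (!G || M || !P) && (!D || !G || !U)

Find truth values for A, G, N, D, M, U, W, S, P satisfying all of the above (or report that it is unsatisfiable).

A: True, G: True, N: False, D: False, M: True, U: True, W: True, S: True, P: True

Unit clause (S) forces S = True.
Unit clause (!D) forces D = False.
In (!S || U) only U is left, so U = True.
In (G || !U) only G is left, so G = True.
In (!U || W) only W is left, so W = True.
In (A || !G) only A is left, so A = True.
In (M || !U) only M is left, so M = True.
Set N = False.
Set P = True.
All clauses satisfied.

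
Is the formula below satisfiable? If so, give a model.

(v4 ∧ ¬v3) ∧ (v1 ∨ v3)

v1=T, v3=F, v4=T

  v4 ∧ ¬v3 = True
    ¬v3 = True
  v1 ∨ v3 = True
Both conjuncts True, so the formula holds.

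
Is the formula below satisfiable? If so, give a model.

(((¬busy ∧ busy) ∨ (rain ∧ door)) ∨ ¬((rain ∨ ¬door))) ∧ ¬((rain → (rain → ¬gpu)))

rain: True, busy: True, door: True, gpu: True

  ((¬busy ∧ busy) ∨ (rain ∧ door)) ∨ ¬((rain ∨ ¬door)) = True
    (¬busy ∧ busy) ∨ (rain ∧ door) = True
      ¬busy ∧ busy = False
        ¬busy = False
      rain ∧ door = True
    ¬((rain ∨ ¬door)) = False
      rain ∨ ¬door = True
        ¬door = False
  ¬((rain → (rain → ¬gpu))) = True
    rain → (rain → ¬gpu) = False
      rain → ¬gpu = False
        ¬gpu = False
Both conjuncts True, so the formula holds.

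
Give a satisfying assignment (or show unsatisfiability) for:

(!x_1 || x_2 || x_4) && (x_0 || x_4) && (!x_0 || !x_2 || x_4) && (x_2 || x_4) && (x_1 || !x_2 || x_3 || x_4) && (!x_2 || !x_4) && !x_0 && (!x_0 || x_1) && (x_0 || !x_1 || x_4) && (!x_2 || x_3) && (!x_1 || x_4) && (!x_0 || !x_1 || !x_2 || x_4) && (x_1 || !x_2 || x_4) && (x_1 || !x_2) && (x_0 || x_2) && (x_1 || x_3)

Case x_0 = True:
  Clause (!x_0) is falsified — contradiction.
Case x_0 = False:
  (x_0 || x_4) forces x_4 = True.
  (!x_2 || !x_4) forces x_2 = False.
  Clause (x_0 || x_2) is falsified — contradiction.
Both cases fail, so the formula is unsatisfiable.

No satisfying assignment exists.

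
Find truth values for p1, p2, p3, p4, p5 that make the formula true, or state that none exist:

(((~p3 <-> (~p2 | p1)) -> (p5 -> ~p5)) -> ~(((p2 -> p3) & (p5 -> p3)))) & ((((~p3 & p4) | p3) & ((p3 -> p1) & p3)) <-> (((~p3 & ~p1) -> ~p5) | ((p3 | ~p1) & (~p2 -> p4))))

p1: False, p2: False, p3: False, p4: False, p5: True

  ((~p3 <-> (~p2 | p1)) -> (p5 -> ~p5)) -> ~(((p2 -> p3) & (p5 -> p3))) = True
    (~p3 <-> (~p2 | p1)) -> (p5 -> ~p5) = False
      ~p3 <-> (~p2 | p1) = True
        ~p3 = True
        ~p2 | p1 = True
          ~p2 = True
      p5 -> ~p5 = False
        ~p5 = False
    ~(((p2 -> p3) & (p5 -> p3))) = True
      (p2 -> p3) & (p5 -> p3) = False
        p2 -> p3 = True
        p5 -> p3 = False
  (((~p3 & p4) | p3) & ((p3 -> p1) & p3)) <-> (((~p3 & ~p1) -> ~p5) | ((p3 | ~p1) & (~p2 -> p4))) = True
    ((~p3 & p4) | p3) & ((p3 -> p1) & p3) = False
      (~p3 & p4) | p3 = False
        ~p3 & p4 = False
          ~p3 = True
      (p3 -> p1) & p3 = False
        p3 -> p1 = True
    ((~p3 & ~p1) -> ~p5) | ((p3 | ~p1) & (~p2 -> p4)) = False
      (~p3 & ~p1) -> ~p5 = False
        ~p3 & ~p1 = True
          ~p3 = True
          ~p1 = True
        ~p5 = False
      (p3 | ~p1) & (~p2 -> p4) = False
        p3 | ~p1 = True
          ~p1 = True
        ~p2 -> p4 = False
          ~p2 = True
Both conjuncts True, so the formula holds.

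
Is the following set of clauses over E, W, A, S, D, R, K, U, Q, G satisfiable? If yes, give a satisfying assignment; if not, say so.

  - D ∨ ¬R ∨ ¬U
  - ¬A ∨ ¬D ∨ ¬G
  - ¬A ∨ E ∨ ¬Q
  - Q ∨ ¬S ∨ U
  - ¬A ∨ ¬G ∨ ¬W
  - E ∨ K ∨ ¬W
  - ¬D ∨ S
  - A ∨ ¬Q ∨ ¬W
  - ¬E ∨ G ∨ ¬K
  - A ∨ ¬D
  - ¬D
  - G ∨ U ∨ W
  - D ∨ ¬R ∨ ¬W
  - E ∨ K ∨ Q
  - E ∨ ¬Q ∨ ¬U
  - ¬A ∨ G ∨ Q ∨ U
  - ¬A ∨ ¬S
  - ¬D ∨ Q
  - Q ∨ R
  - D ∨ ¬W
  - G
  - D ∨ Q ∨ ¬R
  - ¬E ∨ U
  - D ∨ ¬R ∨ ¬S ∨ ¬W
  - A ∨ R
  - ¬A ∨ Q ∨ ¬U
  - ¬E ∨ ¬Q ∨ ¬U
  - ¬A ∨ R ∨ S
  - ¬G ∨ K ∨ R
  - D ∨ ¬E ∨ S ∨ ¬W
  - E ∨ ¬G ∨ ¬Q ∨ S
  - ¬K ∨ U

Unit clause (¬D) forces D = False.
In (D ∨ ¬W) only ¬W is left, so W = False.
Unit clause (G) forces G = True.
Try E = True:
  (¬E ∨ U) forces U = True.
  (D ∨ ¬R ∨ ¬U) forces R = False.
  (Q ∨ R) forces Q = True.
  clause (¬E ∨ ¬Q ∨ ¬U) is falsified — backtrack.
So E = False.
Set A = False.
  then (A ∨ R) forces R = True.
  then (D ∨ ¬R ∨ ¬U) forces U = False.
  then (D ∨ Q ∨ ¬R) forces Q = True.
  then (E ∨ ¬G ∨ ¬Q ∨ S) forces S = True.
  then (¬K ∨ U) forces K = False.
All clauses satisfied.

E = False, W = False, A = False, S = True, D = False, R = True, K = False, U = False, Q = True, G = True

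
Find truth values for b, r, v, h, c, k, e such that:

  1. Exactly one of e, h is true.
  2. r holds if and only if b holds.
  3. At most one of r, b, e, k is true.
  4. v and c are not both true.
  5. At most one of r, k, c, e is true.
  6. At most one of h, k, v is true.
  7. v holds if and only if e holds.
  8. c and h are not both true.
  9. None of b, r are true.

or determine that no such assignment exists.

b: False, r: False, v: True, h: False, c: False, k: False, e: True

  (1) {e, h}: 1 true — exactly one ✓
  (2) r=F, b=F — same ✓
  (3) {r, b, e, k}: 1 true — at most one ✓
  (4) v=T, c=F — not both ✓
  (5) {r, k, c, e}: 1 true — at most one ✓
  (6) {h, k, v}: 1 true — at most one ✓
  (7) v=T, e=T — same ✓
  (8) c=F, h=F — not both ✓
  (9) {b, r}: 0 true — none ✓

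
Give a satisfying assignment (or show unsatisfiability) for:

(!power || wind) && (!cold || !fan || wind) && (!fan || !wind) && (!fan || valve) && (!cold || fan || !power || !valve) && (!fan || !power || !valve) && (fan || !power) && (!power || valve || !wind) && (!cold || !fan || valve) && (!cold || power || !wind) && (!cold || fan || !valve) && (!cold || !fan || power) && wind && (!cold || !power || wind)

Unit clause (wind) forces wind = True.
In (!fan || !wind) only !fan is left, so fan = False.
In (fan || !power) only !power is left, so power = False.
In (!cold || power || !wind) only !cold is left, so cold = False.
Set valve = True.
All clauses satisfied.

power=F; valve=T; cold=F; fan=F; wind=T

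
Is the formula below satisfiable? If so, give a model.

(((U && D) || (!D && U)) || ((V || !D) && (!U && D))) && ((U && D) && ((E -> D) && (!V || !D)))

D = True; U = True; V = False; E = False

  ((U && D) || (!D && U)) || ((V || !D) && (!U && D)) = True
    (U && D) || (!D && U) = True
      U && D = True
      !D && U = False
        !D = False
    (V || !D) && (!U && D) = False
      V || !D = False
        !D = False
      !U && D = False
        !U = False
  (U && D) && ((E -> D) && (!V || !D)) = True
    U && D = True
    (E -> D) && (!V || !D) = True
      E -> D = True
      !V || !D = True
        !V = True
        !D = False
Both conjuncts True, so the formula holds.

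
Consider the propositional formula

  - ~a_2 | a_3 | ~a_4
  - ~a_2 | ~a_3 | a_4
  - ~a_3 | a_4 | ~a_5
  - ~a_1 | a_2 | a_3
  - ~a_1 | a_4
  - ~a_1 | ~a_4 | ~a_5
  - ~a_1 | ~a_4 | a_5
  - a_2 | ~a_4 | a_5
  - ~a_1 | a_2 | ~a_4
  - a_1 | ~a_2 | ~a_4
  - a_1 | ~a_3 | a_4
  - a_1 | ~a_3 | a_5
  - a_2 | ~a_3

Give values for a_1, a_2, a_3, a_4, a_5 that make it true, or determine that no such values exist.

a_1: False, a_2: True, a_3: False, a_4: False, a_5: True

Try a_1 = True:
  (~a_1 | a_4) forces a_4 = True.
  (~a_1 | ~a_4 | ~a_5) forces a_5 = False.
  clause (~a_1 | ~a_4 | a_5) is falsified — backtrack.
So a_1 = False.
Set a_2 = True.
  then (a_1 | ~a_2 | ~a_4) forces a_4 = False.
  then (a_1 | ~a_3 | a_4) forces a_3 = False.
Set a_5 = True.
All clauses satisfied.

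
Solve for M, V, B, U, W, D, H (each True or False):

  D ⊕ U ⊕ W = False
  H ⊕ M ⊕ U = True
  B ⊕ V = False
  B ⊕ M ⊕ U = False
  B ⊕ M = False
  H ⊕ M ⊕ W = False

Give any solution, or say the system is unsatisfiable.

M=T; V=T; B=T; U=F; W=T; D=T; H=F

D ⊕ U ⊕ W = T ⊕ F ⊕ T = False ✓
H ⊕ M ⊕ U = F ⊕ T ⊕ F = True ✓
B ⊕ V = T ⊕ T = False ✓
B ⊕ M ⊕ U = T ⊕ T ⊕ F = False ✓
B ⊕ M = T ⊕ T = False ✓
H ⊕ M ⊕ W = F ⊕ T ⊕ T = False ✓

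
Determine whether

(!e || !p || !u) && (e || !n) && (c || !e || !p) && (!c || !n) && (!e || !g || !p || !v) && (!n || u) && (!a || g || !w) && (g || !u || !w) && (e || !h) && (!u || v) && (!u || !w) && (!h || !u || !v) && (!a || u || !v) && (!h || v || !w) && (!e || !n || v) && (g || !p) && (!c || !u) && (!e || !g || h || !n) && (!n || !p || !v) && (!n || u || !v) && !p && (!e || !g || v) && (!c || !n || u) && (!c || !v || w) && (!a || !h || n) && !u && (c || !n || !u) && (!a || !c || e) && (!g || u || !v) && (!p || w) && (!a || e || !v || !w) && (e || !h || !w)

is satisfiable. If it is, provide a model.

u=F, g=F, a=F, h=F, e=F, v=T, p=F, c=F, n=F, w=T

Unit clause (!p) forces p = False.
Unit clause (!u) forces u = False.
In (!n || u) only !n is left, so n = False.
Set g = False.
Set a = False.
Set h = False.
Set e = False.
Set v = True.
Set c = False.
Set w = True.
All clauses satisfied.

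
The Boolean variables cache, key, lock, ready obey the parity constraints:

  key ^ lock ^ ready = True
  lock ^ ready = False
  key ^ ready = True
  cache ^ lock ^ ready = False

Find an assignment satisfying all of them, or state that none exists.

cache: False, key: True, lock: False, ready: False

key ^ lock ^ ready = T ^ F ^ F = True ✓
lock ^ ready = F ^ F = False ✓
key ^ ready = T ^ F = True ✓
cache ^ lock ^ ready = F ^ F ^ F = False ✓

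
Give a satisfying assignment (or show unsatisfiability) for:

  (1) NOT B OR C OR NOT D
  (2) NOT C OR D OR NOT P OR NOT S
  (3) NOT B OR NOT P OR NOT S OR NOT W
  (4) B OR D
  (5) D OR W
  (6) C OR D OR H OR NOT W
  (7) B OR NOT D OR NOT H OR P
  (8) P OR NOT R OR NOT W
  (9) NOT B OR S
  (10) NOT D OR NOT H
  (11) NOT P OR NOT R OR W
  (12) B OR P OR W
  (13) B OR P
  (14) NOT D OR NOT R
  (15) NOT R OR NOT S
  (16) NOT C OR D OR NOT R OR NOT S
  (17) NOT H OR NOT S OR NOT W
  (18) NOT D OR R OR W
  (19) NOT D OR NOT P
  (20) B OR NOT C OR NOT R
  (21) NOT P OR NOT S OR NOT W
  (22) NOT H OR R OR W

Try S = False:
  (NOT B OR S) forces B = False.
  (B OR D) forces D = True.
  (NOT D OR NOT H) forces H = False.
  (B OR P) forces P = True.
  clause (NOT D OR NOT P) is falsified — backtrack.
So S = True.
  then (NOT R OR NOT S) forces R = False.
Set P = False.
  then (B OR P) forces B = True.
Set D = False.
  then (D OR W) forces W = True.
  then (NOT H OR NOT S OR NOT W) forces H = False.
  then (C OR D OR H OR NOT W) forces C = True.
All clauses satisfied.

S = True, P = False, R = False, D = False, B = True, C = True, W = True, H = False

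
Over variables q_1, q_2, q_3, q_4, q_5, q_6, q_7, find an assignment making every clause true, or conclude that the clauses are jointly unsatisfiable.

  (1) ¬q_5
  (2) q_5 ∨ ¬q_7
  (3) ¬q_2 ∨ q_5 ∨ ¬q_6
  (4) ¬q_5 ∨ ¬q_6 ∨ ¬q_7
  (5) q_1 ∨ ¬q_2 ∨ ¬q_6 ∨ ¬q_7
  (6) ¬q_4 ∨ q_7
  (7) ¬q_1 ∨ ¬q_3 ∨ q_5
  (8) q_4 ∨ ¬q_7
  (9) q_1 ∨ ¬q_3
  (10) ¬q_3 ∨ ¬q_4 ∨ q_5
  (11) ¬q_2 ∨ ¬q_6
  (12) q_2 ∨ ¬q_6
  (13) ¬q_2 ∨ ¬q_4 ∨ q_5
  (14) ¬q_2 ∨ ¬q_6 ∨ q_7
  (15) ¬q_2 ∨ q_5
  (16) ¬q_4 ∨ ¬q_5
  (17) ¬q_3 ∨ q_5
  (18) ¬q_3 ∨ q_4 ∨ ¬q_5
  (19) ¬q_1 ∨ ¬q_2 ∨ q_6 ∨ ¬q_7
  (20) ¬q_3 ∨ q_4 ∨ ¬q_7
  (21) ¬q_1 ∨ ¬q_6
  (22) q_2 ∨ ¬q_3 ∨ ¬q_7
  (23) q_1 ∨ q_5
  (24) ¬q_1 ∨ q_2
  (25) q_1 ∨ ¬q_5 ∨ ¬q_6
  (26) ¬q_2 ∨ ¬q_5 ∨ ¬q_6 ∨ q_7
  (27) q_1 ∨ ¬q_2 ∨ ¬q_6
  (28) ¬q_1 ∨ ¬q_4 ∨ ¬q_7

The formula is unsatisfiable.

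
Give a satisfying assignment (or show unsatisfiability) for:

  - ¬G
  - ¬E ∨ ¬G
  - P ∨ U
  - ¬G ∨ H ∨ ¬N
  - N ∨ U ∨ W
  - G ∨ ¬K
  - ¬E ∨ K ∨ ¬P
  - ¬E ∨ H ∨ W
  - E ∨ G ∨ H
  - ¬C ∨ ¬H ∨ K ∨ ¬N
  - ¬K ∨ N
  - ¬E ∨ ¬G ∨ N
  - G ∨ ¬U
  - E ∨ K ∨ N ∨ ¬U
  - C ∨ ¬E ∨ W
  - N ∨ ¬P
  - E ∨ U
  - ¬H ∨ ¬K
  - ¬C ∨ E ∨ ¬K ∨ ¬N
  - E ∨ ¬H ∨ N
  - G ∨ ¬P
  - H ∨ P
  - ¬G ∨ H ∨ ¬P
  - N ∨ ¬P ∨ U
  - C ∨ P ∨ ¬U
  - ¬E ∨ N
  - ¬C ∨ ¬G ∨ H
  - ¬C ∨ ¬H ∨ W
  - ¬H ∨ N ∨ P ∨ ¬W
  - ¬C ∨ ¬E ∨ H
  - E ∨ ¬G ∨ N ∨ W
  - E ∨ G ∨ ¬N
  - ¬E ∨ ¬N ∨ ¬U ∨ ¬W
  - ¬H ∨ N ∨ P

Case P = True:
  (¬G) forces G = False.
  Clause (G ∨ ¬P) is falsified — contradiction.
Case P = False:
  (¬G) forces G = False.
  (P ∨ U) forces U = True.
  Clause (G ∨ ¬U) is falsified — contradiction.
Both cases fail, so the formula is unsatisfiable.

UNSATISFIABLE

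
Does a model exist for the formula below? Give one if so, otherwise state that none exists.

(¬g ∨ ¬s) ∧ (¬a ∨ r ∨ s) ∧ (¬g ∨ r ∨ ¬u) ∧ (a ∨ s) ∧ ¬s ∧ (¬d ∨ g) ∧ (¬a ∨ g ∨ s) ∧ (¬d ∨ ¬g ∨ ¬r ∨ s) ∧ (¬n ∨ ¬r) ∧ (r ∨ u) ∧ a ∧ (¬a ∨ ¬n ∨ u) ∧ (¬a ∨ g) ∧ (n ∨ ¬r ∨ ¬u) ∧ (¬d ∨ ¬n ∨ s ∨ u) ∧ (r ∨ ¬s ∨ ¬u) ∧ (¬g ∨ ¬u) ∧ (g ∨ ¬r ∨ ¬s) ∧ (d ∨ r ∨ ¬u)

Unit clause (¬s) forces s = False.
Unit clause (a) forces a = True.
In (¬a ∨ g) only g is left, so g = True.
In (¬g ∨ ¬u) only ¬u is left, so u = False.
In (¬a ∨ r ∨ s) only r is left, so r = True.
In (¬d ∨ ¬g ∨ ¬r ∨ s) only ¬d is left, so d = False.
In (¬n ∨ ¬r) only ¬n is left, so n = False.
All clauses satisfied.

d = False, a = True, u = False, n = False, s = False, g = True, r = True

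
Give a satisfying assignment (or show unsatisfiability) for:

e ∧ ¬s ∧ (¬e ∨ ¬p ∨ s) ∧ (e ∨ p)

p=F; e=T; s=F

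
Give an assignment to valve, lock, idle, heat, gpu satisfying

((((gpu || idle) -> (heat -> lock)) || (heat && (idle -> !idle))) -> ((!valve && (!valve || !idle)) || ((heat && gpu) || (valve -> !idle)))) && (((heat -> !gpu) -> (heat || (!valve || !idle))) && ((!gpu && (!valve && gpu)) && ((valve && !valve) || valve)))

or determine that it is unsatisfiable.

No satisfying assignment exists.

Case valve = True: the conjunct !valve is False.
Case valve = False: the conjunct (valve && !valve) || valve becomes (False && True) || False = False.
Both cases fail — unsatisfiable.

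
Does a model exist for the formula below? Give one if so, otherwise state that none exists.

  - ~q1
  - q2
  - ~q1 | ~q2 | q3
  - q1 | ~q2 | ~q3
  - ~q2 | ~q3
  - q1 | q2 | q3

q1 = False, q2 = True, q3 = False

Unit clause (~q1) forces q1 = False.
Unit clause (q2) forces q2 = True.
In (q1 | ~q2 | ~q3) only ~q3 is left, so q3 = False.
Check each clause:
  (~q1): ~q1 holds.
  (q2): q2 holds.
  (~q1 | ~q2 | q3): ~q1 holds.
  (q1 | ~q2 | ~q3): ~q3 holds.
  (~q2 | ~q3): ~q3 holds.
  (q1 | q2 | q3): q2 holds.
All clauses satisfied.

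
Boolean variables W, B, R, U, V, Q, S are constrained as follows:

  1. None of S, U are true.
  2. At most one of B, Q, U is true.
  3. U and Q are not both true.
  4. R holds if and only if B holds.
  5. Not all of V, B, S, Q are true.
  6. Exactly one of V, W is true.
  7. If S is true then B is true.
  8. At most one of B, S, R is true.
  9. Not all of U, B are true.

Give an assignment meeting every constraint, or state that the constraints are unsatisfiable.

W = False, B = False, R = False, U = False, V = True, Q = True, S = False

  (1) {S, U}: 0 true — none ✓
  (2) {B, Q, U}: 1 true — at most one ✓
  (3) U=F, Q=T — not both ✓
  (4) R=F, B=F — same ✓
  (5) {V, B, S, Q}: 2/4 true — not all ✓
  (6) {V, W}: 1 true — exactly one ✓
  (7) S=F ⇒ B: vacuous ✓
  (8) {B, S, R}: 0 true — at most one ✓
  (9) {U, B}: 0/2 true — not all ✓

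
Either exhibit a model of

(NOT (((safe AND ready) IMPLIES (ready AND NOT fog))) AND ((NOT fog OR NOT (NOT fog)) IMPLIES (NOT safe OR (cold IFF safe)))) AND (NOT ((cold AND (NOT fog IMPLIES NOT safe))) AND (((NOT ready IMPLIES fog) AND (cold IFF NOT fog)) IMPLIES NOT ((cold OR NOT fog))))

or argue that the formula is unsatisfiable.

Case safe = True: the formula simplifies to (NOT ((ready IMPLIES (ready AND NOT fog))) AND ((NOT fog OR NOT (NOT fog)) IMPLIES cold)) AND (NOT ((cold AND fog)) AND (((NOT ready IMPLIES fog) AND (cold IFF NOT fog)) IMPLIES NOT ((cold OR NOT fog)))).
  fog = True: simplifies to (NOT (NOT ready) AND cold) AND (NOT cold AND (NOT cold IMPLIES NOT cold)).
    cold = True: the conjunct NOT cold is False.
    cold = False: the conjunct cold is False.
  fog = False: simplifies to (NOT ((ready IMPLIES ready)) AND cold) AND NOT ((ready AND cold)).
    ready = True: the conjunct NOT ((ready IMPLIES ready)) becomes NOT ((True IMPLIES True)) = False.
    ready = False: the conjunct NOT ((ready IMPLIES ready)) becomes NOT ((False IMPLIES False)) = False.
Case safe = False: the conjunct NOT (((safe AND ready) IMPLIES (ready AND NOT fog))) becomes NOT ((False IMPLIES (ready AND NOT fog))) = False.
Both cases fail — unsatisfiable.

No satisfying assignment exists.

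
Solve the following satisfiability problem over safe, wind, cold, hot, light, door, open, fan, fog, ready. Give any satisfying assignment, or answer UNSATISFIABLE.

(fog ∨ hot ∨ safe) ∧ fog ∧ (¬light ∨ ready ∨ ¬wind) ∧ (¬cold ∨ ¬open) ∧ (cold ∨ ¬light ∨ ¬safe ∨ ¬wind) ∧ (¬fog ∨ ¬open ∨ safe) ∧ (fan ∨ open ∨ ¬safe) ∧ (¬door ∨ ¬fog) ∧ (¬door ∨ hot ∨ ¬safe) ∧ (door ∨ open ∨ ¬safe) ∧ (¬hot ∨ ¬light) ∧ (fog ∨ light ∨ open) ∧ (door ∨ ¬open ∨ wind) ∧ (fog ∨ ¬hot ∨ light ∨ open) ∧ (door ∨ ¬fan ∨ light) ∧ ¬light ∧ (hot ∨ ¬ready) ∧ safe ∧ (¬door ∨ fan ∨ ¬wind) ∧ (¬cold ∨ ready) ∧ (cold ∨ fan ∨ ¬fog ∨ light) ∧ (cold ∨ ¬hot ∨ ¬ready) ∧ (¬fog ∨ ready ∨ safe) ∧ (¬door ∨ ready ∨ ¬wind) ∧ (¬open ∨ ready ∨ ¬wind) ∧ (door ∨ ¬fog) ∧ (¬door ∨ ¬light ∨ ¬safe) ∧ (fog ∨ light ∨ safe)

Case fog = True:
  (¬door ∨ ¬fog) forces door = False.
  Clause (door ∨ ¬fog) is falsified — contradiction.
Case fog = False:
  Clause (fog) is falsified — contradiction.
Both cases fail, so the formula is unsatisfiable.

Unsatisfiable — no assignment works.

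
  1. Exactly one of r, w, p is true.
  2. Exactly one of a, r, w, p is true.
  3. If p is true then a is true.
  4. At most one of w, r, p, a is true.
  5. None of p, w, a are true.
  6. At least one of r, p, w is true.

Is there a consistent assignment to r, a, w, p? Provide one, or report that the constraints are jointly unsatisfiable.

r: True, a: False, w: False, p: False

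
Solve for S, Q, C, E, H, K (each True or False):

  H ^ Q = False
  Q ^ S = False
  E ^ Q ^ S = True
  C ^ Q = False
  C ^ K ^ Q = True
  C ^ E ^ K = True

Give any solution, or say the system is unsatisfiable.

S=T, Q=T, C=T, E=T, H=T, K=T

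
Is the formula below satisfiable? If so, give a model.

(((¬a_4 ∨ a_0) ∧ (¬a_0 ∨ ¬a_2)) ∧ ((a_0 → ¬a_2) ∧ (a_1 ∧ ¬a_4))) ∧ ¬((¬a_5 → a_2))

a_0 = True; a_1 = True; a_2 = False; a_4 = False; a_5 = False

  ((¬a_4 ∨ a_0) ∧ (¬a_0 ∨ ¬a_2)) ∧ ((a_0 → ¬a_2) ∧ (a_1 ∧ ¬a_4)) = True
    (¬a_4 ∨ a_0) ∧ (¬a_0 ∨ ¬a_2) = True
      ¬a_4 ∨ a_0 = True
        ¬a_4 = True
      ¬a_0 ∨ ¬a_2 = True
        ¬a_0 = False
        ¬a_2 = True
    (a_0 → ¬a_2) ∧ (a_1 ∧ ¬a_4) = True
      a_0 → ¬a_2 = True
        ¬a_2 = True
      a_1 ∧ ¬a_4 = True
        ¬a_4 = True
  ¬((¬a_5 → a_2)) = True
    ¬a_5 → a_2 = False
      ¬a_5 = True
Both conjuncts True, so the formula holds.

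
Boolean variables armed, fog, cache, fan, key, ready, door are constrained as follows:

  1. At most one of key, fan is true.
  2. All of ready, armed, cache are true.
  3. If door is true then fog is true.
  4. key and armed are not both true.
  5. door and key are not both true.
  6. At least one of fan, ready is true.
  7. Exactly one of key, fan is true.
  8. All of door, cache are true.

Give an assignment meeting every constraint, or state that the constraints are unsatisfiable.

armed: True; fog: True; cache: True; fan: True; key: False; ready: True; door: True

  (1) {key, fan}: 1 true — at most one ✓
  (2) {ready, armed, cache}: all 3 true ✓
  (3) door=T ⇒ fog: T ✓
  (4) key=F, armed=T — not both ✓
  (5) door=T, key=F — not both ✓
  (6) {fan, ready}: 2 true — at least one ✓
  (7) {key, fan}: 1 true — exactly one ✓
  (8) {door, cache}: all 2 true ✓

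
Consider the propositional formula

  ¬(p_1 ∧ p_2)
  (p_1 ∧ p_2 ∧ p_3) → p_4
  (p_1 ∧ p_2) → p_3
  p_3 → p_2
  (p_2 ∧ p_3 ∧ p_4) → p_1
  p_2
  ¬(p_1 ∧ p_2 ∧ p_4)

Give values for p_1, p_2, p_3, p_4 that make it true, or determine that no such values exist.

p_1 = False, p_2 = True, p_3 = False, p_4 = False

Unit clause (p_2) forces p_2 = True.
In (¬p_1 ∨ ¬p_2) only ¬p_1 is left, so p_1 = False.
Set p_3 = False.
Set p_4 = False.
Check each clause:
  (p_2): p_2 holds.
  (p_1 ∨ ¬p_2 ∨ ¬p_3 ∨ ¬p_4): ¬p_3 holds.
  (¬p_1 ∨ ¬p_2 ∨ ¬p_3 ∨ p_4): ¬p_1 holds.
  (¬p_1 ∨ ¬p_2 ∨ p_3): ¬p_1 holds.
  (¬p_1 ∨ ¬p_2): ¬p_1 holds.
  (¬p_1 ∨ ¬p_2 ∨ ¬p_4): ¬p_1 holds.
  (p_2 ∨ ¬p_3): p_2 holds.
All clauses satisfied.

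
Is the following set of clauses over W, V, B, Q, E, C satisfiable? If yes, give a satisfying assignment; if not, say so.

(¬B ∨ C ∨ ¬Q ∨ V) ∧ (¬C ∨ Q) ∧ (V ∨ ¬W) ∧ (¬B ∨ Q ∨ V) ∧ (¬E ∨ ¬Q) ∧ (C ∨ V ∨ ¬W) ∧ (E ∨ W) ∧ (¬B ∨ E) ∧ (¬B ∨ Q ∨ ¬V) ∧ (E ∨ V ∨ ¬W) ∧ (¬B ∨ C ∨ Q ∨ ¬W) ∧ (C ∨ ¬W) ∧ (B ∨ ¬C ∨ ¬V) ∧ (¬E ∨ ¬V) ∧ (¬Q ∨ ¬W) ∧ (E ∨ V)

W = False, V = False, B = False, Q = False, E = True, C = False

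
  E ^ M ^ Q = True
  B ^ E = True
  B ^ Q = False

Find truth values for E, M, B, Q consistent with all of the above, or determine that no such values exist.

E=T; M=F; B=F; Q=F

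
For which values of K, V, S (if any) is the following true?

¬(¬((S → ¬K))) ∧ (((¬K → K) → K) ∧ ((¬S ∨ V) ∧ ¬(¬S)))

K: False, V: True, S: True

  ¬(¬((S → ¬K))) = True
    ¬((S → ¬K)) = False
      S → ¬K = True
        ¬K = True
  ((¬K → K) → K) ∧ ((¬S ∨ V) ∧ ¬(¬S)) = True
    (¬K → K) → K = True
      ¬K → K = False
        ¬K = True
    (¬S ∨ V) ∧ ¬(¬S) = True
      ¬S ∨ V = True
        ¬S = False
      ¬(¬S) = True
        ¬S = False
Both conjuncts True, so the formula holds.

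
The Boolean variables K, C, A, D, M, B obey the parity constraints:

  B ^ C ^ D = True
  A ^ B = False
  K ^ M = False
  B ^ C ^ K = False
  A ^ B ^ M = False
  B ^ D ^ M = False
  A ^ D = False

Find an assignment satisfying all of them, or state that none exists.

K = False, C = True, A = True, D = True, M = False, B = True

B ^ C ^ D = T ^ T ^ T = True ✓
A ^ B = T ^ T = False ✓
K ^ M = F ^ F = False ✓
B ^ C ^ K = T ^ T ^ F = False ✓
A ^ B ^ M = T ^ T ^ F = False ✓
B ^ D ^ M = T ^ T ^ F = False ✓
A ^ D = T ^ T = False ✓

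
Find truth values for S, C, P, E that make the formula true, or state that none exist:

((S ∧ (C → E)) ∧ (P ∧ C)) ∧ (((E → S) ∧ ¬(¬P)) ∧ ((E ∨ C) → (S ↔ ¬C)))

The formula is unsatisfiable.

Case C = True: the formula simplifies to ((S ∧ E) ∧ P) ∧ (((E → S) ∧ ¬(¬P)) ∧ ¬S).
  S = True: the conjunct ¬S is False.
  S = False: the conjunct S is False.
Case C = False: the conjunct C is False.
Both cases fail — unsatisfiable.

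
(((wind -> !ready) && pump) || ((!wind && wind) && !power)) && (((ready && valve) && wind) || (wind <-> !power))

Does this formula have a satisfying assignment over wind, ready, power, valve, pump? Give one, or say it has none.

wind: True, ready: False, power: False, valve: False, pump: True

  ((wind -> !ready) && pump) || ((!wind && wind) && !power) = True
    (wind -> !ready) && pump = True
      wind -> !ready = True
        !ready = True
    (!wind && wind) && !power = False
      !wind && wind = False
        !wind = False
      !power = True
  ((ready && valve) && wind) || (wind <-> !power) = True
    (ready && valve) && wind = False
      ready && valve = False
    wind <-> !power = True
      !power = True
Both conjuncts True, so the formula holds.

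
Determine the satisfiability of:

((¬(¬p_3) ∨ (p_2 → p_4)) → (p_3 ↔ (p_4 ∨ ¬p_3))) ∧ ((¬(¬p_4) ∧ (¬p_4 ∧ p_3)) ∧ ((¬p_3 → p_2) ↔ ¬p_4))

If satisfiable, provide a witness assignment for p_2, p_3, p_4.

Unsatisfiable

Case p_4 = True: the conjunct ¬p_4 is False.
Case p_4 = False: the conjunct ¬(¬p_4) becomes ¬(¬False) = False.
Both cases fail — unsatisfiable.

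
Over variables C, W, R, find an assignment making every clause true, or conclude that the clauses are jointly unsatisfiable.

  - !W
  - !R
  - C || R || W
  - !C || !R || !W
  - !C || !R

C = True, W = False, R = False

Unit clause (!W) forces W = False.
Unit clause (!R) forces R = False.
In (C || R || W) only C is left, so C = True.
Check each clause:
  (!W): !W holds.
  (!R): !R holds.
  (C || R || W): C holds.
  (!C || !R || !W): !R holds.
  (!C || !R): !R holds.
All clauses satisfied.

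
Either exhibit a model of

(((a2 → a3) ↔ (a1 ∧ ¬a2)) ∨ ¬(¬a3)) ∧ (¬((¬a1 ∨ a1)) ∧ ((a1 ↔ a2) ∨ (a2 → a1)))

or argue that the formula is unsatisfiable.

The formula is unsatisfiable.

The conjunct ¬((¬a1 ∨ a1)) is unsatisfiable on its own:
  a1=F: evaluates to False.
  a1=T: evaluates to False.
So the whole conjunction is unsatisfiable.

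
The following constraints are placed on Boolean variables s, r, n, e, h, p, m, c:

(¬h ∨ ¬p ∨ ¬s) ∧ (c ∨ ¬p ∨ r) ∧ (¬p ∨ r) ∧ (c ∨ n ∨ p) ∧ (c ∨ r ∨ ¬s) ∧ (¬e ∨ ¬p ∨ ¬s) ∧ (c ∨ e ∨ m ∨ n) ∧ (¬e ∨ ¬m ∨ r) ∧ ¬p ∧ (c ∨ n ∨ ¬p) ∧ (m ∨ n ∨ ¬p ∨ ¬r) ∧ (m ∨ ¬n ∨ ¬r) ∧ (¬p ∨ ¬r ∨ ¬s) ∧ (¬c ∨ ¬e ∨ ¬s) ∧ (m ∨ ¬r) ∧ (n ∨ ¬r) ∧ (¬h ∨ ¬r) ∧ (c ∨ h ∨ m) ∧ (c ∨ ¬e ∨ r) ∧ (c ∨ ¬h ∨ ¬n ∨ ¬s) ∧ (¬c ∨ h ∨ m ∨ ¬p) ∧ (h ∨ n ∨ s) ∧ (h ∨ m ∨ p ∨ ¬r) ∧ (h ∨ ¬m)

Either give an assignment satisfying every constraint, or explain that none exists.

Unit clause (¬p) forces p = False.
Set s = False.
Try r = True:
  (m ∨ ¬r) forces m = True.
  (n ∨ ¬r) forces n = True.
  (¬h ∨ ¬r) forces h = False.
  clause (h ∨ ¬m) is falsified — backtrack.
So r = False.
Set n = True.
Set e = True.
  then (¬e ∨ ¬m ∨ r) forces m = False.
  then (c ∨ ¬e ∨ r) forces c = True.
Set h = False.
All clauses satisfied.

s = False, r = False, n = True, e = True, h = False, p = False, m = False, c = True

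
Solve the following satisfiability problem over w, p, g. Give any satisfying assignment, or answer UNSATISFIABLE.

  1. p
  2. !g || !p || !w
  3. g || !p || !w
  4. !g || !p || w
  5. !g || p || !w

Unit clause (p) forces p = True.
Try w = True:
  (!g || !p || !w) forces g = False.
  clause (g || !p || !w) is falsified — backtrack.
So w = False.
  then (!g || !p || w) forces g = False.
Check each clause:
  (p): p holds.
  (!g || !p || !w): !g holds.
  (g || !p || !w): !w holds.
  (!g || !p || w): !g holds.
  (!g || p || !w): !g holds.
All clauses satisfied.

w=F, p=T, g=F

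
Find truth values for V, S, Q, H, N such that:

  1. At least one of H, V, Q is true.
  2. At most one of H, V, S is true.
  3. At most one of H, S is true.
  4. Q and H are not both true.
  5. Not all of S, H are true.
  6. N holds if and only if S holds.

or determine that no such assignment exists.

V = True, S = False, Q = True, H = False, N = False

  (1) {H, V, Q}: 2 true — at least one ✓
  (2) {H, V, S}: 1 true — at most one ✓
  (3) {H, S}: 0 true — at most one ✓
  (4) Q=T, H=F — not both ✓
  (5) {S, H}: 0/2 true — not all ✓
  (6) N=F, S=F — same ✓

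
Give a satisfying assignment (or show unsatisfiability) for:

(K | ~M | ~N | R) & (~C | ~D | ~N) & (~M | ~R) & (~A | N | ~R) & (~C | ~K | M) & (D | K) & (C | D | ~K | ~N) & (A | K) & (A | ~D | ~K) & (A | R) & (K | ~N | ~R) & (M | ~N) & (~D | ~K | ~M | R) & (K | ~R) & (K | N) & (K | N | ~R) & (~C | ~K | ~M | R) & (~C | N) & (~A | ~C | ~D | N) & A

Unit clause (A) forces A = True.
Set N = False.
  then (~A | N | ~R) forces R = False.
  then (K | N) forces K = True.
  then (~C | N) forces C = False.
Set D = False.
Set M = False.
All clauses satisfied.

N = False, K = True, C = False, A = True, R = False, D = False, M = False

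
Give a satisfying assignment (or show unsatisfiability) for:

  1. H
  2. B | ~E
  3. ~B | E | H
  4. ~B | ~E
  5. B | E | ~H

Unit clause (H) forces H = True.
Try E = True:
  (B | ~E) forces B = True.
  clause (~B | ~E) is falsified — backtrack.
So E = False.
  then (B | E | ~H) forces B = True.
All clauses satisfied.

E = False, B = True, H = True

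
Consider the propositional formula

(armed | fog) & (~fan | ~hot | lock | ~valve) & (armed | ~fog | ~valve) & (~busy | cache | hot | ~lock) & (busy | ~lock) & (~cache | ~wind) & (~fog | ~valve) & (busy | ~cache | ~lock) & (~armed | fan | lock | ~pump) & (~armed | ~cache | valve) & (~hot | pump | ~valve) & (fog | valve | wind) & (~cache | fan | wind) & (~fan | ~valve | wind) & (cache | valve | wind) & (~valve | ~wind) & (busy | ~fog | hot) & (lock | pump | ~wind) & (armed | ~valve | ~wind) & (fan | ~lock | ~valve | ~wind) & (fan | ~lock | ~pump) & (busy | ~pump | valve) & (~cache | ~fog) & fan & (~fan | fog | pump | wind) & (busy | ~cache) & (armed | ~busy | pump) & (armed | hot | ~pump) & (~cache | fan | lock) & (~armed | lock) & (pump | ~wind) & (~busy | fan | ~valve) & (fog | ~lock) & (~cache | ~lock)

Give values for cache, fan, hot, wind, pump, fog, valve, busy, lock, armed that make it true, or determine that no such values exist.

cache=F; fan=T; hot=T; wind=T; pump=T; fog=T; valve=F; busy=T; lock=F; armed=F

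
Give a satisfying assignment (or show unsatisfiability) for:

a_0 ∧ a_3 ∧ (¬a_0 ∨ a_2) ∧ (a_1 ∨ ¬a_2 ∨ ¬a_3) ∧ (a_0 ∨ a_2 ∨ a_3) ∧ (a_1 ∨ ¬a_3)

a_0: True; a_1: True; a_2: True; a_3: True

Unit clause (a_0) forces a_0 = True.
Unit clause (a_3) forces a_3 = True.
In (¬a_0 ∨ a_2) only a_2 is left, so a_2 = True.
In (a_1 ∨ ¬a_2 ∨ ¬a_3) only a_1 is left, so a_1 = True.
Check each clause:
  (a_0): a_0 holds.
  (a_3): a_3 holds.
  (¬a_0 ∨ a_2): a_2 holds.
  (a_1 ∨ ¬a_2 ∨ ¬a_3): a_1 holds.
  (a_0 ∨ a_2 ∨ a_3): a_0 holds.
  (a_1 ∨ ¬a_3): a_1 holds.
All clauses satisfied.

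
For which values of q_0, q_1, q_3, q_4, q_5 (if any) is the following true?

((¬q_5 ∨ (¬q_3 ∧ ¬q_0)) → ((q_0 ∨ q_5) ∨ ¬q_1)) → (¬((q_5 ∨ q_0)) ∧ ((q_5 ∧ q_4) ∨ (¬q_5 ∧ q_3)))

q_0 = False, q_1 = True, q_3 = False, q_4 = False, q_5 = False

  ((¬q_5 ∨ (¬q_3 ∧ ¬q_0)) → ((q_0 ∨ q_5) ∨ ¬q_1)) → (¬((q_5 ∨ q_0)) ∧ ((q_5 ∧ q_4) ∨ (¬q_5 ∧ q_3))) = True
    (¬q_5 ∨ (¬q_3 ∧ ¬q_0)) → ((q_0 ∨ q_5) ∨ ¬q_1) = False
      ¬q_5 ∨ (¬q_3 ∧ ¬q_0) = True
        ¬q_5 = True
        ¬q_3 ∧ ¬q_0 = True
          ¬q_3 = True
          ¬q_0 = True
      (q_0 ∨ q_5) ∨ ¬q_1 = False
        q_0 ∨ q_5 = False
        ¬q_1 = False
    ¬((q_5 ∨ q_0)) ∧ ((q_5 ∧ q_4) ∨ (¬q_5 ∧ q_3)) = False
      ¬((q_5 ∨ q_0)) = True
        q_5 ∨ q_0 = False
      (q_5 ∧ q_4) ∨ (¬q_5 ∧ q_3) = False
        q_5 ∧ q_4 = False
        ¬q_5 ∧ q_3 = False
          ¬q_5 = True
The formula evaluates to True.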